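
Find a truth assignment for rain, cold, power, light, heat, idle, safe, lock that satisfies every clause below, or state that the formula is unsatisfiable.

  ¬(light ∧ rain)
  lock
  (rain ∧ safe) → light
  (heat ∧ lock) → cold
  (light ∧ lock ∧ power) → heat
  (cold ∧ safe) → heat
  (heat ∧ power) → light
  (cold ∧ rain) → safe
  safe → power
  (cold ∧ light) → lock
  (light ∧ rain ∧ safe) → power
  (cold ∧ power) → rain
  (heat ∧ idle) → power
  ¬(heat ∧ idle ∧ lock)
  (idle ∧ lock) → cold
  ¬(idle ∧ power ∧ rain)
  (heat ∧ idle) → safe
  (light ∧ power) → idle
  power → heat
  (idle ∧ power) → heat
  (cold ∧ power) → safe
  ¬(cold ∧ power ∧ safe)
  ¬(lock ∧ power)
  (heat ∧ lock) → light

Unit clause (lock) forces lock = True.
In (¬lock ∨ ¬power) only ¬power is left, so power = False.
In (power ∨ ¬safe) only ¬safe is left, so safe = False.
Set rain = False.
Set cold = True.
Set light = True.
Set heat = False.
Set idle = False.
All clauses satisfied.

rain = False, cold = True, power = False, light = True, heat = False, idle = False, safe = False, lock = True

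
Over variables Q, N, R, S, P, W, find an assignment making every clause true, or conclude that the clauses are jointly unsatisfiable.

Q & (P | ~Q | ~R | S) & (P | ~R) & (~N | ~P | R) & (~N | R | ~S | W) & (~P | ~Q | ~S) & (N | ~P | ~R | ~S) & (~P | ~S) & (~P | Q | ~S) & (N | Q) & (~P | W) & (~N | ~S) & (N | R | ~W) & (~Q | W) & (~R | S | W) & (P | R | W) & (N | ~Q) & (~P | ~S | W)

Q: True, N: True, R: True, S: False, P: True, W: True

Unit clause (Q) forces Q = True.
In (~Q | W) only W is left, so W = True.
In (N | ~Q) only N is left, so N = True.
In (~N | ~S) only ~S is left, so S = False.
Set R = True.
  then (P | ~Q | ~R | S) forces P = True.
All clauses satisfied.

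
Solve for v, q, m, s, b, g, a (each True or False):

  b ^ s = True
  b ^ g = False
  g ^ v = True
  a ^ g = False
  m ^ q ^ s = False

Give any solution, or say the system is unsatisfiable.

v = False, q = False, m = False, s = False, b = True, g = True, a = True

b ^ s = T ^ F = True ✓
b ^ g = T ^ T = False ✓
g ^ v = T ^ F = True ✓
a ^ g = T ^ T = False ✓
m ^ q ^ s = F ^ F ^ F = False ✓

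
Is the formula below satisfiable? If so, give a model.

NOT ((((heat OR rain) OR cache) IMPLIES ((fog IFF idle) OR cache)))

fog=T, rain=T, cache=F, heat=F, idle=F

  NOT ((((heat OR rain) OR cache) IMPLIES ((fog IFF idle) OR cache))) = True
    ((heat OR rain) OR cache) IMPLIES ((fog IFF idle) OR cache) = False
      (heat OR rain) OR cache = True
        heat OR rain = True
      (fog IFF idle) OR cache = False
        fog IFF idle = False
The formula evaluates to True.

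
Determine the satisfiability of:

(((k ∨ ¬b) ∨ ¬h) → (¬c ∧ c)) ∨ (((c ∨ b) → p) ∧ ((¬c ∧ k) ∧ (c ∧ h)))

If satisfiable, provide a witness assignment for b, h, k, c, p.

b = True, h = True, k = False, c = True, p = False

  (((k ∨ ¬b) ∨ ¬h) → (¬c ∧ c)) ∨ (((c ∨ b) → p) ∧ ((¬c ∧ k) ∧ (c ∧ h))) = True
    ((k ∨ ¬b) ∨ ¬h) → (¬c ∧ c) = True
      (k ∨ ¬b) ∨ ¬h = False
        k ∨ ¬b = False
          ¬b = False
        ¬h = False
      ¬c ∧ c = False
        ¬c = False
    ((c ∨ b) → p) ∧ ((¬c ∧ k) ∧ (c ∧ h)) = False
      (c ∨ b) → p = False
        c ∨ b = True
      (¬c ∧ k) ∧ (c ∧ h) = False
        ¬c ∧ k = False
          ¬c = False
        c ∧ h = True
The formula evaluates to True.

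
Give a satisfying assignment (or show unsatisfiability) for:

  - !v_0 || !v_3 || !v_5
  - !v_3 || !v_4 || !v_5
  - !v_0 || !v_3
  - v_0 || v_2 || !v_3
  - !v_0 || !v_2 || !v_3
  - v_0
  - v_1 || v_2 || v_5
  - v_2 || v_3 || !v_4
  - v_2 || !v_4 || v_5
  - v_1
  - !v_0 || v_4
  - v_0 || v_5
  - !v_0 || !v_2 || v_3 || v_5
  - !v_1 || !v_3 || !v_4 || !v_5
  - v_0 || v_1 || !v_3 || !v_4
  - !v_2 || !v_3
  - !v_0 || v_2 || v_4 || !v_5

v_0=T, v_1=T, v_2=T, v_3=F, v_4=T, v_5=T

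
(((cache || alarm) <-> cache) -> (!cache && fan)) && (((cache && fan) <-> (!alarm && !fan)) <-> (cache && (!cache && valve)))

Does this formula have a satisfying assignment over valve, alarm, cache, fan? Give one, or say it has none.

Case cache = True: the conjunct ((cache || alarm) <-> cache) -> (!cache && fan) becomes (True <-> True) -> (False && fan) = False.
Case cache = False: the formula simplifies to (!alarm -> fan) && (!alarm && !fan).
  alarm = True: the conjunct !alarm is False.
  alarm = False: simplifies to fan && !fan.
    fan = True: the conjunct !fan is False.
    fan = False: the conjunct fan is False.
Both cases fail — unsatisfiable.

The formula is unsatisfiable.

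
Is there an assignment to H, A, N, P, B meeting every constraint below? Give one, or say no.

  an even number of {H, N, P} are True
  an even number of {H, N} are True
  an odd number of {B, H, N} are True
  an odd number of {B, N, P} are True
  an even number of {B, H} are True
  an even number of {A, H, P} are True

Adding constraints 1, 4, 5 mod 2: every variable appears an even number of times on the left, so the left side is 0.
But the right sides sum to 1 (mod 2). 0 ≠ 1 — the system is inconsistent.

No satisfying assignment exists.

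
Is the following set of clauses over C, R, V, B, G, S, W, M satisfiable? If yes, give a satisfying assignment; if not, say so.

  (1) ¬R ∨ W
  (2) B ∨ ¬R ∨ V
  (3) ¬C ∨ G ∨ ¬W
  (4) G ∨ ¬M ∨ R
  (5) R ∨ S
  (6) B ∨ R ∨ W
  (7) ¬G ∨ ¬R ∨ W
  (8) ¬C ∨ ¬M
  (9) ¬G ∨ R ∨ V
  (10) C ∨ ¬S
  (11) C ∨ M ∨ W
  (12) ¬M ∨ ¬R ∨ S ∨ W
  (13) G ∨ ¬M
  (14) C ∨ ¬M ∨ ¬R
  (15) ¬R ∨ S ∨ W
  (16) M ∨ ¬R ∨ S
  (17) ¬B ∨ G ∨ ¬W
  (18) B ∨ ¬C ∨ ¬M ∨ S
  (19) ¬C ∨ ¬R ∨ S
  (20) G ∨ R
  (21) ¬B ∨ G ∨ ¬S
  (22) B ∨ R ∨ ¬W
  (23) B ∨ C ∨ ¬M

Try C = False:
  (C ∨ ¬S) forces S = False.
  (R ∨ S) forces R = True.
  (¬R ∨ W) forces W = True.
  (C ∨ ¬M ∨ ¬R) forces M = False.
  clause (M ∨ ¬R ∨ S) is falsified — backtrack.
So C = True.
  then (¬C ∨ ¬M) forces M = False.
Set R = True.
  then (¬R ∨ W) forces W = True.
  then (¬C ∨ G ∨ ¬W) forces G = True.
  then (M ∨ ¬R ∨ S) forces S = True.
Set V = True.
Set B = False.
All clauses satisfied.

C: True; R: True; V: True; B: False; G: True; S: True; W: True; M: False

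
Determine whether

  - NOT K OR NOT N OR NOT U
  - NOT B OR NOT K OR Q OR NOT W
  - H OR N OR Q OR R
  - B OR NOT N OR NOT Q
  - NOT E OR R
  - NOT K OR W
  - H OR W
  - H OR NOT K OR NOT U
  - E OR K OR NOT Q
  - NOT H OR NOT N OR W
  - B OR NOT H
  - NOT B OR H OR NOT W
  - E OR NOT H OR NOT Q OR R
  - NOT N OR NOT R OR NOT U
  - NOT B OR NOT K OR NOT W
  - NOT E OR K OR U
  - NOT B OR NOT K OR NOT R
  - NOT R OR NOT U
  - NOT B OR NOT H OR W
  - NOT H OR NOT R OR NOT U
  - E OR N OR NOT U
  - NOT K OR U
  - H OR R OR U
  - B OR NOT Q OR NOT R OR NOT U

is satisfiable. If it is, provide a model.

Set N = False.
Set Q = False.
Set K = False.
Set R = True.
  then (NOT R OR NOT U) forces U = False.
  then (NOT E OR K OR U) forces E = False.
Set H = True.
  then (B OR NOT H) forces B = True.
  then (NOT B OR NOT H OR W) forces W = True.
All clauses satisfied.

N = False; Q = False; K = False; R = True; E = False; H = True; U = False; B = True; W = True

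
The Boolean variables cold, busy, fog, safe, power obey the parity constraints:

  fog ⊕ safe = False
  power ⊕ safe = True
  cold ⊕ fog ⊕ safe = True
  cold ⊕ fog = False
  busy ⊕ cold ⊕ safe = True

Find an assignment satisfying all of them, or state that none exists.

cold = True, busy = True, fog = True, safe = True, power = False

fog ⊕ safe = T ⊕ T = False ✓
power ⊕ safe = F ⊕ T = True ✓
cold ⊕ fog ⊕ safe = T ⊕ T ⊕ T = True ✓
cold ⊕ fog = T ⊕ T = False ✓
busy ⊕ cold ⊕ safe = T ⊕ T ⊕ T = True ✓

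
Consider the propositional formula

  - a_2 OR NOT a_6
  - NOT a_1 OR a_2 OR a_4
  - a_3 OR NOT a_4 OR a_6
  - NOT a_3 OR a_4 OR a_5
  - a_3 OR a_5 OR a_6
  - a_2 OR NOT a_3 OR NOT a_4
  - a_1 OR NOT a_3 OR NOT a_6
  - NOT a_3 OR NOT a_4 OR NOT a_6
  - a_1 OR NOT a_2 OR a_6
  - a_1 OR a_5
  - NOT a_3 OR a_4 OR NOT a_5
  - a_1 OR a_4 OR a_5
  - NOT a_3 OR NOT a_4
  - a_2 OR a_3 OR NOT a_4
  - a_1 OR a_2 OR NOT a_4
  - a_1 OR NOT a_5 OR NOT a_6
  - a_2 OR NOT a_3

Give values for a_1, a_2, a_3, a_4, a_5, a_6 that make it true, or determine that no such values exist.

a_1=T, a_2=T, a_3=F, a_4=F, a_5=T, a_6=F

Set a_1 = True.
Try a_2 = False:
  (a_2 OR NOT a_6) forces a_6 = False.
  (NOT a_1 OR a_2 OR a_4) forces a_4 = True.
  (a_3 OR NOT a_4 OR a_6) forces a_3 = True.
  clause (a_2 OR NOT a_3 OR NOT a_4) is falsified — backtrack.
So a_2 = True.
Try a_3 = True:
  (NOT a_3 OR NOT a_4) forces a_4 = False.
  (NOT a_3 OR a_4 OR a_5) forces a_5 = True.
  clause (NOT a_3 OR a_4 OR NOT a_5) is falsified — backtrack.
So a_3 = False.
Set a_4 = False.
Set a_5 = True.
Set a_6 = False.
All clauses satisfied.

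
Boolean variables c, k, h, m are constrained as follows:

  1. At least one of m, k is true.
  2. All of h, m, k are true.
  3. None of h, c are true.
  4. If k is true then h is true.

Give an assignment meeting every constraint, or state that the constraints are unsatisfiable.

Case h = True:
  Constraint (3) is violated (h=T) — contradiction.
Case h = False:
  Constraint (2) is violated (h=F) — contradiction.
Both cases fail — unsatisfiable.

Unsatisfiable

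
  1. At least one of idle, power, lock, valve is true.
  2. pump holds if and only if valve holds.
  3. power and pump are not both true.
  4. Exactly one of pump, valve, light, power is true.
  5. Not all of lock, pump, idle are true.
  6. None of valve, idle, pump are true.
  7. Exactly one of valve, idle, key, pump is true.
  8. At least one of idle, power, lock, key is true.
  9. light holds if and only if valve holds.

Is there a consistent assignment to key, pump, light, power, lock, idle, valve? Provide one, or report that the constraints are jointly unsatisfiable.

key = True, pump = False, light = False, power = True, lock = True, idle = False, valve = False

  (1) {idle, power, lock, valve}: 2 true — at least one ✓
  (2) pump=F, valve=F — same ✓
  (3) power=T, pump=F — not both ✓
  (4) {pump, valve, light, power}: 1 true — exactly one ✓
  (5) {lock, pump, idle}: 1/3 true — not all ✓
  (6) {valve, idle, pump}: 0 true — none ✓
  (7) {valve, idle, key, pump}: 1 true — exactly one ✓
  (8) {idle, power, lock, key}: 3 true — at least one ✓
  (9) light=F, valve=F — same ✓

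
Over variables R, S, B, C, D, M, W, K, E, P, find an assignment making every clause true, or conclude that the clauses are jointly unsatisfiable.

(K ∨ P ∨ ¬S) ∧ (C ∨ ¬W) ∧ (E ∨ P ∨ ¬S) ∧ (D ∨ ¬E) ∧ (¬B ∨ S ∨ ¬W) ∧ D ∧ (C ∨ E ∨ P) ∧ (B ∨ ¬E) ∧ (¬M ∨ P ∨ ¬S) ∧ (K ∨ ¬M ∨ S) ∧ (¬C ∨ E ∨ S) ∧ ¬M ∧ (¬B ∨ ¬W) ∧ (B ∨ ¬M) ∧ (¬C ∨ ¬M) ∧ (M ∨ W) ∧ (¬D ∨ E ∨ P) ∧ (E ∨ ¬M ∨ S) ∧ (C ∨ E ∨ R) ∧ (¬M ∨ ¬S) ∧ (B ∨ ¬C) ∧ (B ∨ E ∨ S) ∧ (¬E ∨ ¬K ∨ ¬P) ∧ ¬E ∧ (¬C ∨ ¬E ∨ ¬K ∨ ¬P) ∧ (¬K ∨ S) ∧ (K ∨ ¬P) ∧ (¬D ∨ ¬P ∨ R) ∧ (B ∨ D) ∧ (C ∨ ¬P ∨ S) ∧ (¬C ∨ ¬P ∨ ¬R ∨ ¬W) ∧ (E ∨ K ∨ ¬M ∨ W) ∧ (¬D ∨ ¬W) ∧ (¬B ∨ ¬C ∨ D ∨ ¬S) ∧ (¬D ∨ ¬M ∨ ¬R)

No satisfying assignment exists.

Case D = True:
  (¬M) forces M = False.
  (M ∨ W) forces W = True.
  Clause (¬D ∨ ¬W) is falsified — contradiction.
Case D = False:
  Clause (D) is falsified — contradiction.
Both cases fail, so the formula is unsatisfiable.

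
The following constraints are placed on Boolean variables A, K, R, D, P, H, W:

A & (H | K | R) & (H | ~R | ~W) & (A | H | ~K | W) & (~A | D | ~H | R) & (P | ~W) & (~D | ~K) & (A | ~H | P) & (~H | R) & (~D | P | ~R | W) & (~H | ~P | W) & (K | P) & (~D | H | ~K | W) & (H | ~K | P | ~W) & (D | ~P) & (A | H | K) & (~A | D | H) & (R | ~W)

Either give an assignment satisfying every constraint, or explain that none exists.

A = True, K = False, R = True, D = True, P = True, H = False, W = False

Unit clause (A) forces A = True.
Set K = False.
  then (K | P) forces P = True.
  then (D | ~P) forces D = True.
Set R = True.
Set H = False.
  then (H | ~R | ~W) forces W = False.
All clauses satisfied.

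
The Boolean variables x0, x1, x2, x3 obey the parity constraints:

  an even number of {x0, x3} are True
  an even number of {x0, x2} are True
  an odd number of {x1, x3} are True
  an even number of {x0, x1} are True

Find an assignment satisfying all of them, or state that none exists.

UNSATISFIABLE

Adding constraints 1, 3, 4 mod 2: every variable appears an even number of times on the left, so the left side is 0.
But the right sides sum to 1 (mod 2). 0 ≠ 1 — the system is inconsistent.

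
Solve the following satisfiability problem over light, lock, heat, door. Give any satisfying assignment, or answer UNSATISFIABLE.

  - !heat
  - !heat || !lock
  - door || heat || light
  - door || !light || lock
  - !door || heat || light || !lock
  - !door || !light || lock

Unit clause (!heat) forces heat = False.
Set light = False.
  then (door || heat || light) forces door = True.
  then (!door || heat || light || !lock) forces lock = False.
Check each clause:
  (!heat): !heat holds.
  (!heat || !lock): !heat holds.
  (door || heat || light): door holds.
  (door || !light || lock): door holds.
  (!door || heat || light || !lock): !lock holds.
  (!door || !light || lock): !light holds.
All clauses satisfied.

light=F, lock=F, heat=F, door=T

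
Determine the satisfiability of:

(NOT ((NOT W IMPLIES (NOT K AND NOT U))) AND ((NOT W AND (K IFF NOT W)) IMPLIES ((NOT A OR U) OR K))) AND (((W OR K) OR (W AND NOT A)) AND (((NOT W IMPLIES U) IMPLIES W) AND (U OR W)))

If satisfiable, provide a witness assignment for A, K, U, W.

No satisfying assignment exists.

Case W = True: the conjunct NOT ((NOT W IMPLIES (NOT K AND NOT U))) becomes NOT ((False IMPLIES (NOT K AND NOT U))) = False.
Case W = False: the formula simplifies to (NOT ((NOT K AND NOT U)) AND (K IMPLIES ((NOT A OR U) OR K))) AND (K AND (NOT U AND U)).
  U = True: the conjunct NOT U is False.
  U = False: the conjunct U is False.
Both cases fail — unsatisfiable.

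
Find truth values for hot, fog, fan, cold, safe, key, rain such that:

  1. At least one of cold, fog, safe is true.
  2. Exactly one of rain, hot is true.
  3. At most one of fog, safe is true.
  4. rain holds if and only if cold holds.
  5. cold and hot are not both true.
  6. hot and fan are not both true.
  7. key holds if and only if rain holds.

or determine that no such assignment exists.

hot = False, fog = False, fan = False, cold = True, safe = True, key = True, rain = True

  (1) {cold, fog, safe}: 2 true — at least one ✓
  (2) {rain, hot}: 1 true — exactly one ✓
  (3) {fog, safe}: 1 true — at most one ✓
  (4) rain=T, cold=T — same ✓
  (5) cold=T, hot=F — not both ✓
  (6) hot=F, fan=F — not both ✓
  (7) key=T, rain=T — same ✓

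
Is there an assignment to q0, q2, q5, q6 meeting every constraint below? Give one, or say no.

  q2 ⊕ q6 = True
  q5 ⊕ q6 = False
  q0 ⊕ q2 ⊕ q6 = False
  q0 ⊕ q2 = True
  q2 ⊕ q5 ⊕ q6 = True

The formula is unsatisfiable.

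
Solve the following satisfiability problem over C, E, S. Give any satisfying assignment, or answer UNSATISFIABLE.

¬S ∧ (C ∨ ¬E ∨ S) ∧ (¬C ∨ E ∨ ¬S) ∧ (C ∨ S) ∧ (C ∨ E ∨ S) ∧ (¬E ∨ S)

Unit clause (¬S) forces S = False.
In (C ∨ S) only C is left, so C = True.
In (¬E ∨ S) only ¬E is left, so E = False.
All clauses satisfied.

C: True, E: False, S: False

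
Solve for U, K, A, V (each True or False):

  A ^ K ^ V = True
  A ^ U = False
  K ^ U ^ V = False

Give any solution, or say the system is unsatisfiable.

UNSATISFIABLE

Adding constraints 1, 2, 3 mod 2: every variable appears an even number of times on the left, so the left side is 0.
But the right sides sum to 1 (mod 2). 0 ≠ 1 — the system is inconsistent.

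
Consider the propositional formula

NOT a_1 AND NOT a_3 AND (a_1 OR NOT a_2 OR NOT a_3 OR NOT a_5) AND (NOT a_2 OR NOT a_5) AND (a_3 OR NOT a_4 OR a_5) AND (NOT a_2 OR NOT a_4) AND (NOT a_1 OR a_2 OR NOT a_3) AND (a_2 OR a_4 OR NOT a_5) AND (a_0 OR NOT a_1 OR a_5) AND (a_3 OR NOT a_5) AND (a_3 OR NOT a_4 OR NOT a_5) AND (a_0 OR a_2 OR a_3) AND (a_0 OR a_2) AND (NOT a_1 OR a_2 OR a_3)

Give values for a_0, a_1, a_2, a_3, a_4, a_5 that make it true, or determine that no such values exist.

Unit clause (NOT a_1) forces a_1 = False.
Unit clause (NOT a_3) forces a_3 = False.
In (a_3 OR NOT a_5) only NOT a_5 is left, so a_5 = False.
In (a_3 OR NOT a_4 OR a_5) only NOT a_4 is left, so a_4 = False.
Set a_0 = False.
  then (a_0 OR a_2 OR a_3) forces a_2 = True.
All clauses satisfied.

a_0 = False; a_1 = False; a_2 = True; a_3 = False; a_4 = False; a_5 = False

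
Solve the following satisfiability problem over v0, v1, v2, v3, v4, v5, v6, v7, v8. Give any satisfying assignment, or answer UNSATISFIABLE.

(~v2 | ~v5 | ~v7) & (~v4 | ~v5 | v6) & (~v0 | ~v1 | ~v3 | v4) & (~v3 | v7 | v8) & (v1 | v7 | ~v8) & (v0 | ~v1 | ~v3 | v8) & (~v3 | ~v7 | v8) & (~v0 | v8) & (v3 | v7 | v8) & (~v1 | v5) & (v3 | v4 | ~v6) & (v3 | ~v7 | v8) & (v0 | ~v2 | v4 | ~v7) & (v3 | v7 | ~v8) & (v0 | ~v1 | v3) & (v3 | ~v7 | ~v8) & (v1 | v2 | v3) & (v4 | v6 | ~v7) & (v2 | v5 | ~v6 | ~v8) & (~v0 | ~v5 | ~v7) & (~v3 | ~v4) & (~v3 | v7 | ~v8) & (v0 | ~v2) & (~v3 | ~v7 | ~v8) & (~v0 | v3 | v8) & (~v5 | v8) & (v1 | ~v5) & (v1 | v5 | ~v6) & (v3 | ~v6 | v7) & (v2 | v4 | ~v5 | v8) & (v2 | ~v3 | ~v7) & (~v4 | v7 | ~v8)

No satisfying assignment exists.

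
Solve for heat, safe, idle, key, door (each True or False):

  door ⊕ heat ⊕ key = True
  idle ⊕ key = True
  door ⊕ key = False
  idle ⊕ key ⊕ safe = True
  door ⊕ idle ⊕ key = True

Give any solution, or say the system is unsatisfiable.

heat=T; safe=F; idle=T; key=F; door=F

door ⊕ heat ⊕ key = F ⊕ T ⊕ F = True ✓
idle ⊕ key = T ⊕ F = True ✓
door ⊕ key = F ⊕ F = False ✓
idle ⊕ key ⊕ safe = T ⊕ F ⊕ F = True ✓
door ⊕ idle ⊕ key = F ⊕ T ⊕ F = True ✓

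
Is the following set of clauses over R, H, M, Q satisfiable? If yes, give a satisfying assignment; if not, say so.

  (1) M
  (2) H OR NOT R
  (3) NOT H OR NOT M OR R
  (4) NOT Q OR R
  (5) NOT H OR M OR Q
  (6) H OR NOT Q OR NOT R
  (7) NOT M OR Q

Unit clause (M) forces M = True.
In (NOT M OR Q) only Q is left, so Q = True.
In (NOT Q OR R) only R is left, so R = True.
In (H OR NOT Q OR NOT R) only H is left, so H = True.
Check each clause:
  (M): M holds.
  (H OR NOT R): H holds.
  (NOT H OR NOT M OR R): R holds.
  (NOT Q OR R): R holds.
  (NOT H OR M OR Q): M holds.
  (H OR NOT Q OR NOT R): H holds.
  (NOT M OR Q): Q holds.
All clauses satisfied.

R: True, H: True, M: True, Q: True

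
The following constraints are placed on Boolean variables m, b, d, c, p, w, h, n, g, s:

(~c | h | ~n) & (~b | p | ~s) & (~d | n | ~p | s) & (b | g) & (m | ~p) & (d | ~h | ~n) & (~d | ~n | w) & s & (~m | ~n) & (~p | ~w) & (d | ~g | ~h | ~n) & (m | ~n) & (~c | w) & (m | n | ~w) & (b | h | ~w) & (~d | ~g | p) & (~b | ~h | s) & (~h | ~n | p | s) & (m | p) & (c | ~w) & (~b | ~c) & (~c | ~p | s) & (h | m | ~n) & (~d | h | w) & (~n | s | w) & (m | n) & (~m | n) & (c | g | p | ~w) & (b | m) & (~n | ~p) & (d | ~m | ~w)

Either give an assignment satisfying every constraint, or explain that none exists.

Unsatisfiable

Case m = True:
  (s) forces s = True.
  (~m | ~n) forces n = False.
  Clause (~m | n) is falsified — contradiction.
Case m = False:
  (m | ~p) forces p = False.
  Clause (m | p) is falsified — contradiction.
Both cases fail, so the formula is unsatisfiable.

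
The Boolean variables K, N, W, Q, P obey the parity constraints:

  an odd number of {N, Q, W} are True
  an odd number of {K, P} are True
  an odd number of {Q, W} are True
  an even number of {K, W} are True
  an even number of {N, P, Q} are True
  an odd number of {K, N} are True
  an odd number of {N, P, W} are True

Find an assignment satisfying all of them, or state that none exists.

K = True; N = False; W = True; Q = False; P = False

{N, Q, W}: 1 true → odd ✓
{K, P}: 1 true → odd ✓
{Q, W}: 1 true → odd ✓
{K, W}: 2 true → even ✓
{N, P, Q}: 0 true → even ✓
{K, N}: 1 true → odd ✓
{N, P, W}: 1 true → odd ✓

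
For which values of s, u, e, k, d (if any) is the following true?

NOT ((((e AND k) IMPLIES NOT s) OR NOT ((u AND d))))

s: True, u: True, e: True, k: True, d: True

  NOT ((((e AND k) IMPLIES NOT s) OR NOT ((u AND d)))) = True
    ((e AND k) IMPLIES NOT s) OR NOT ((u AND d)) = False
      (e AND k) IMPLIES NOT s = False
        e AND k = True
        NOT s = False
      NOT ((u AND d)) = False
        u AND d = True
The formula evaluates to True.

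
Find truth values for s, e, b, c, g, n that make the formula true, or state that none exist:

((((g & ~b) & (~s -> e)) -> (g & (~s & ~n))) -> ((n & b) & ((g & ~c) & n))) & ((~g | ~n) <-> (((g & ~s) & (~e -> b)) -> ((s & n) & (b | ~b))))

s=T; e=F; b=F; c=F; g=T; n=F

  (((g & ~b) & (~s -> e)) -> (g & (~s & ~n))) -> ((n & b) & ((g & ~c) & n)) = True
    ((g & ~b) & (~s -> e)) -> (g & (~s & ~n)) = False
      (g & ~b) & (~s -> e) = True
        g & ~b = True
          ~b = True
        ~s -> e = True
          ~s = False
      g & (~s & ~n) = False
        ~s & ~n = False
          ~s = False
          ~n = True
    (n & b) & ((g & ~c) & n) = False
      n & b = False
      (g & ~c) & n = False
        g & ~c = True
          ~c = True
  (~g | ~n) <-> (((g & ~s) & (~e -> b)) -> ((s & n) & (b | ~b))) = True
    ~g | ~n = True
      ~g = False
      ~n = True
    ((g & ~s) & (~e -> b)) -> ((s & n) & (b | ~b)) = True
      (g & ~s) & (~e -> b) = False
        g & ~s = False
          ~s = False
        ~e -> b = False
          ~e = True
      (s & n) & (b | ~b) = False
        s & n = False
        b | ~b = True
          ~b = True
Both conjuncts True, so the formula holds.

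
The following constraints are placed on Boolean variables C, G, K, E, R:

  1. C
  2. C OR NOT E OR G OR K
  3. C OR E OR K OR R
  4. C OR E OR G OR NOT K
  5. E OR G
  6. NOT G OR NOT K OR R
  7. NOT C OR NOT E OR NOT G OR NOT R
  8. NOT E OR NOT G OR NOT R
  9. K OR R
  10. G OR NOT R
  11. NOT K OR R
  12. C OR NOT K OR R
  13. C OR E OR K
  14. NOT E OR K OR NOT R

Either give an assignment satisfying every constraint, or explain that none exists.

C=T, G=T, K=T, E=F, R=T

Unit clause (C) forces C = True.
Try G = False:
  (E OR G) forces E = True.
  (G OR NOT R) forces R = False.
  (K OR R) forces K = True.
  clause (NOT K OR R) is falsified — backtrack.
So G = True.
Set K = True.
  then (NOT G OR NOT K OR R) forces R = True.
  then (NOT C OR NOT E OR NOT G OR NOT R) forces E = False.
All clauses satisfied.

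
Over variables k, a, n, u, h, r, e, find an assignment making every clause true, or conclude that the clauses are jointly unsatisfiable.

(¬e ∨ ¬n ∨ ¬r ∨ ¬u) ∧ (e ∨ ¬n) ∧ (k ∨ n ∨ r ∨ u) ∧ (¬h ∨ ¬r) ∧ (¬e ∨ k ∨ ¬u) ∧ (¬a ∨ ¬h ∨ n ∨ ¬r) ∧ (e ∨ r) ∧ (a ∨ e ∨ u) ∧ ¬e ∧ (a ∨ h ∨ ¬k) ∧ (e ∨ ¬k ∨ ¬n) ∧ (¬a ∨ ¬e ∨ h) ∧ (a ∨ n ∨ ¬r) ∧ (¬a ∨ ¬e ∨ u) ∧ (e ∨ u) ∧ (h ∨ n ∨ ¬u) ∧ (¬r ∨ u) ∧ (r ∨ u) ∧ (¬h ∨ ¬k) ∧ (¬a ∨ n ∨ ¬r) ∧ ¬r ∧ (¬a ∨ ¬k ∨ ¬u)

Case r = True:
  Clause (¬r) is falsified — contradiction.
Case r = False:
  (e ∨ r) forces e = True.
  Clause (¬e) is falsified — contradiction.
Both cases fail, so the formula is unsatisfiable.

The formula is unsatisfiable.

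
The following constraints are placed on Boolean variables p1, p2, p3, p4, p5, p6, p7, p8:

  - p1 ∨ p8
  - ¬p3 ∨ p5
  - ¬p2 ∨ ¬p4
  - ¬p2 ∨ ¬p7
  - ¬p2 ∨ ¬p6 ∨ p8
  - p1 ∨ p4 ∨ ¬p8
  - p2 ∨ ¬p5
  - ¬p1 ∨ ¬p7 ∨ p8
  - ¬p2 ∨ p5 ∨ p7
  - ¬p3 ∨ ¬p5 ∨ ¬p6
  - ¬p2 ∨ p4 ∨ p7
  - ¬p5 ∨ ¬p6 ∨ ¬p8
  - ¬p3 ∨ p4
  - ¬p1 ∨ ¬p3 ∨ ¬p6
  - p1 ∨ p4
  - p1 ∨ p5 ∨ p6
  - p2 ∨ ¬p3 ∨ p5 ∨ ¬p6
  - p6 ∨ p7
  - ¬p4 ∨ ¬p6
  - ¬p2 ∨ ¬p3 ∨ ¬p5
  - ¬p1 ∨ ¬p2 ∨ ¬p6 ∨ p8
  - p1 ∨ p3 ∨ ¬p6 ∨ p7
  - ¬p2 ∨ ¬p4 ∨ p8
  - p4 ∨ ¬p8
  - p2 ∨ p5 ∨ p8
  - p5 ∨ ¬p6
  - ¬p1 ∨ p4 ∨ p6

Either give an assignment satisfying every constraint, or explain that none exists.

p1 = True, p2 = False, p3 = False, p4 = True, p5 = False, p6 = False, p7 = True, p8 = True

Set p1 = True.
Try p2 = True:
  (¬p2 ∨ ¬p4) forces p4 = False.
  (¬p2 ∨ ¬p7) forces p7 = False.
  clause (¬p2 ∨ p4 ∨ p7) is falsified — backtrack.
So p2 = False.
  then (p2 ∨ ¬p5) forces p5 = False.
  then (p2 ∨ p5 ∨ p8) forces p8 = True.
  then (p5 ∨ ¬p6) forces p6 = False.
  then (¬p1 ∨ p4 ∨ p6) forces p4 = True.
  then (¬p3 ∨ p5) forces p3 = False.
  then (p6 ∨ p7) forces p7 = True.
All clauses satisfied.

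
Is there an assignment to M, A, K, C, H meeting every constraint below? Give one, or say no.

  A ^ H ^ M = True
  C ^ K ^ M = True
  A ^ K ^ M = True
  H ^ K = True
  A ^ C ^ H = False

The formula is unsatisfiable.

Adding constraints 1, 3, 4 mod 2: every variable appears an even number of times on the left, so the left side is 0.
But the right sides sum to 1 (mod 2). 0 ≠ 1 — the system is inconsistent.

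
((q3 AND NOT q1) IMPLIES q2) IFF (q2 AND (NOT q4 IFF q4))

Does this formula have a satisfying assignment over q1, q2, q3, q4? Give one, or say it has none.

q1: False; q2: False; q3: True; q4: True

  ((q3 AND NOT q1) IMPLIES q2) IFF (q2 AND (NOT q4 IFF q4)) = True
    (q3 AND NOT q1) IMPLIES q2 = False
      q3 AND NOT q1 = True
        NOT q1 = True
    q2 AND (NOT q4 IFF q4) = False
      NOT q4 IFF q4 = False
        NOT q4 = False
The formula evaluates to True.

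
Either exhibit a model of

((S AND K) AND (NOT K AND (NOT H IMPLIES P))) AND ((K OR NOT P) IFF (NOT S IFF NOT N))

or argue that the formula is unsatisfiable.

Case K = True: the conjunct NOT K is False.
Case K = False: the conjunct K is False.
Both cases fail — unsatisfiable.

Unsatisfiable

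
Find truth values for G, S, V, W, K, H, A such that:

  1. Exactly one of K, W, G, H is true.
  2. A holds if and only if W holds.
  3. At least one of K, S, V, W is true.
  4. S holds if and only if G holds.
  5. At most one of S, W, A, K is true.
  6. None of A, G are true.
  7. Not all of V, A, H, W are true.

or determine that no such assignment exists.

G: False; S: False; V: True; W: False; K: False; H: True; A: False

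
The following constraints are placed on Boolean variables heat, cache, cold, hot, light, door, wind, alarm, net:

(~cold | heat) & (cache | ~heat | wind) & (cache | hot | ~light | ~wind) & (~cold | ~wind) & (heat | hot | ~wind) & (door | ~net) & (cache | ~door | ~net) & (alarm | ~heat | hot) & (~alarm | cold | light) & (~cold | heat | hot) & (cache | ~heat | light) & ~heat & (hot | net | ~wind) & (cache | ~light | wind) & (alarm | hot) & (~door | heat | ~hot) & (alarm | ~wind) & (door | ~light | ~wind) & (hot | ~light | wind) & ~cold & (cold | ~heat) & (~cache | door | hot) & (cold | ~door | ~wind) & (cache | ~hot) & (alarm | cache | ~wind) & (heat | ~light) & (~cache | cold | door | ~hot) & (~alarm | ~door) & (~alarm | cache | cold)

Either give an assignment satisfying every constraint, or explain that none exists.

Case heat = True:
  Clause (~heat) is falsified — contradiction.
Case heat = False:
  (~cold | heat) forces cold = False.
  (heat | ~light) forces light = False.
  (~alarm | cold | light) forces alarm = False.
  (alarm | hot) forces hot = True.
  (~door | heat | ~hot) forces door = False.
  (door | ~net) forces net = False.
  (alarm | ~wind) forces wind = False.
  (cache | ~hot) forces cache = True.
  Clause (~cache | cold | door | ~hot) is falsified — contradiction.
Both cases fail, so the formula is unsatisfiable.

Unsatisfiable — no assignment works.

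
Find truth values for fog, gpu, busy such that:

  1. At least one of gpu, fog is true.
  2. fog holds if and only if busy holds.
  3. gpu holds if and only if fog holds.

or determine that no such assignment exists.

fog: True, gpu: True, busy: True

  (1) {gpu, fog}: 2 true — at least one ✓
  (2) fog=T, busy=T — same ✓
  (3) gpu=T, fog=T — same ✓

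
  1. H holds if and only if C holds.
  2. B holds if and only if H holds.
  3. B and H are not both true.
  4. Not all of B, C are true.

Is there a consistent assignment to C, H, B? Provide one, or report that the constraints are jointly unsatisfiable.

C = False, H = False, B = False

  (1) H=F, C=F — same ✓
  (2) B=F, H=F — same ✓
  (3) B=F, H=F — not both ✓
  (4) {B, C}: 0/2 true — not all ✓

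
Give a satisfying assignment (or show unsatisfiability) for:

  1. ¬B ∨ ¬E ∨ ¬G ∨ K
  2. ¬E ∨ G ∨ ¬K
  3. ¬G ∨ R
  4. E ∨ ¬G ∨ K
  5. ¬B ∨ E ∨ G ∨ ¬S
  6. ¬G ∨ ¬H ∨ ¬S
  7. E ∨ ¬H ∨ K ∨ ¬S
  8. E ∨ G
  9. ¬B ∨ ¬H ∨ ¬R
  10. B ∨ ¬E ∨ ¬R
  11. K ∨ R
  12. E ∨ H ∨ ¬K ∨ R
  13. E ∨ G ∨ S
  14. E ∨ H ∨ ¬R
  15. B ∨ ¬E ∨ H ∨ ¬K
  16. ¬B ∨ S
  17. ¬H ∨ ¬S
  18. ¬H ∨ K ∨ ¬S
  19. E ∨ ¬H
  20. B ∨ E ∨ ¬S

H=F; S=T; E=T; B=T; R=T; G=T; K=T

Set H = False.
Set S = True.
Try E = False:
  (E ∨ G) forces G = True.
  (¬G ∨ R) forces R = True.
  clause (E ∨ H ∨ ¬R) is falsified — backtrack.
So E = True.
Set B = True.
Set R = True.
Set G = True.
  then (¬B ∨ ¬E ∨ ¬G ∨ K) forces K = True.
All clauses satisfied.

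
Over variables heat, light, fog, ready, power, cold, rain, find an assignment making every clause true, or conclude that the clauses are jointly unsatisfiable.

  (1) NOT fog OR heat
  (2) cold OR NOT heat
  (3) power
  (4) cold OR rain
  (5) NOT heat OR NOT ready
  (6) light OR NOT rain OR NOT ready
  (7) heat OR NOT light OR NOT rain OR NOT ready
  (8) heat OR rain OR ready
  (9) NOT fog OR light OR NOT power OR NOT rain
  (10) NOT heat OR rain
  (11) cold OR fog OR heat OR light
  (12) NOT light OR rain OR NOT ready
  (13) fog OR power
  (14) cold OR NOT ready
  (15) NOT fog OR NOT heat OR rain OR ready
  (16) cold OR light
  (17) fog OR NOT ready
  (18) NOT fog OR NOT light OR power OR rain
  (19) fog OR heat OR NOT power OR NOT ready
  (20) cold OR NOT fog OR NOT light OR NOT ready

Unit clause (power) forces power = True.
Set heat = True.
  then (cold OR NOT heat) forces cold = True.
  then (NOT heat OR NOT ready) forces ready = False.
  then (NOT heat OR rain) forces rain = True.
Set light = True.
Set fog = False.
All clauses satisfied.

heat: True, light: True, fog: False, ready: False, power: True, cold: True, rain: True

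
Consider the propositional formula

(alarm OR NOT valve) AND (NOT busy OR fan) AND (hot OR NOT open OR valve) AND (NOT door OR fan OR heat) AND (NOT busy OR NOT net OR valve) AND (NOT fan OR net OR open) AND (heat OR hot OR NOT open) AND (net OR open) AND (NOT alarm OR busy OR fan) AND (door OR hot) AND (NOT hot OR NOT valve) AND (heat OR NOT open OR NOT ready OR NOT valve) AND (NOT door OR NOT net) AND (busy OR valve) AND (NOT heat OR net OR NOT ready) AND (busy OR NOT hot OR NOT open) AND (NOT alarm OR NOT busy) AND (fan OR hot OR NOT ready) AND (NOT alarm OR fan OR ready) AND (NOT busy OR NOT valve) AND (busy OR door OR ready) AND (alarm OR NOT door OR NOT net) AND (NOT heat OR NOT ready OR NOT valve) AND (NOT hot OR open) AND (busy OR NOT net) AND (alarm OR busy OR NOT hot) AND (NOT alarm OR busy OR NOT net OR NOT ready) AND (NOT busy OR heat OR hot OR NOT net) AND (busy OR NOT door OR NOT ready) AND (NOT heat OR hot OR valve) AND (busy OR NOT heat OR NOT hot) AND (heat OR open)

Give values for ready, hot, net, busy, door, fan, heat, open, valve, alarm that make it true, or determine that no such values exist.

Set ready = False.
Set hot = True.
  then (NOT hot OR NOT valve) forces valve = False.
  then (busy OR valve) forces busy = True.
  then (NOT alarm OR NOT busy) forces alarm = False.
  then (NOT hot OR open) forces open = True.
  then (NOT busy OR fan) forces fan = True.
  then (NOT busy OR NOT net OR valve) forces net = False.
Set door = True.
Set heat = False.
All clauses satisfied.

ready = False, hot = True, net = False, busy = True, door = True, fan = True, heat = False, open = True, valve = False, alarm = False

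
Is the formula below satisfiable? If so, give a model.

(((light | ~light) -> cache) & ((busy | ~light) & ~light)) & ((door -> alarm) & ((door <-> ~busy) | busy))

light = False, alarm = True, door = False, cache = True, busy = True

  ((light | ~light) -> cache) & ((busy | ~light) & ~light) = True
    (light | ~light) -> cache = True
      light | ~light = True
        ~light = True
    (busy | ~light) & ~light = True
      busy | ~light = True
        ~light = True
      ~light = True
  (door -> alarm) & ((door <-> ~busy) | busy) = True
    door -> alarm = True
    (door <-> ~busy) | busy = True
      door <-> ~busy = True
        ~busy = False
Both conjuncts True, so the formula holds.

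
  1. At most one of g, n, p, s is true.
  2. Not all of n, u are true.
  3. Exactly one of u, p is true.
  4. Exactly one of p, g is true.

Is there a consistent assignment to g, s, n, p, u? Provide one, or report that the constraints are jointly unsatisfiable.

g=F, s=F, n=F, p=T, u=F

  (1) {g, n, p, s}: 1 true — at most one ✓
  (2) {n, u}: 0/2 true — not all ✓
  (3) {u, p}: 1 true — exactly one ✓
  (4) {p, g}: 1 true — exactly one ✓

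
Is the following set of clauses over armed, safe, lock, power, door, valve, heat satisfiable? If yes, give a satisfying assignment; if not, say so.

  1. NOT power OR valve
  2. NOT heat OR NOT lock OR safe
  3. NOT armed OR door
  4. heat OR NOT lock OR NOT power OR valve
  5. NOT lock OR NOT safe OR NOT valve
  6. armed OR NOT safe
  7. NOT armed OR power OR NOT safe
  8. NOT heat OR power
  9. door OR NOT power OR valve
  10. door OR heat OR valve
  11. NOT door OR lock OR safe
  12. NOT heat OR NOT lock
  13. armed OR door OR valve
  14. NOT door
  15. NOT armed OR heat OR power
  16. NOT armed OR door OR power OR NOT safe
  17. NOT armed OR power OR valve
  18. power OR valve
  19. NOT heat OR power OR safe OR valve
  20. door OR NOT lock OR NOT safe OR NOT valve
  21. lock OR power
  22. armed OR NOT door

Unit clause (NOT door) forces door = False.
In (NOT armed OR door) only NOT armed is left, so armed = False.
In (armed OR NOT safe) only NOT safe is left, so safe = False.
In (armed OR door OR valve) only valve is left, so valve = True.
Set lock = True.
  then (NOT heat OR NOT lock OR safe) forces heat = False.
Set power = False.
All clauses satisfied.

armed = False, safe = False, lock = True, power = False, door = False, valve = True, heat = False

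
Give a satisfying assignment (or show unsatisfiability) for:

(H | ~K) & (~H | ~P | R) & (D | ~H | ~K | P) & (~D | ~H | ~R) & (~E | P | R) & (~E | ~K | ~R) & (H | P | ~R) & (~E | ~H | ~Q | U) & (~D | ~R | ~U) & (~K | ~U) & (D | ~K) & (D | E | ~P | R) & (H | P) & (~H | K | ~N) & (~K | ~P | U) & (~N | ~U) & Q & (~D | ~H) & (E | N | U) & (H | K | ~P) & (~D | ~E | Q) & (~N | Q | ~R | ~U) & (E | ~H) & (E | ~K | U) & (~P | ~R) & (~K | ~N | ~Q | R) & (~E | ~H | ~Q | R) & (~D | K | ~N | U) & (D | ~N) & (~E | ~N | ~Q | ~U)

U: True, N: False, Q: True, H: True, R: True, K: False, D: False, P: False, E: True

Unit clause (Q) forces Q = True.
Set U = True.
  then (~K | ~U) forces K = False.
  then (~N | ~U) forces N = False.
Try H = False:
  (H | P) forces P = True.
  clause (H | K | ~P) is falsified — backtrack.
So H = True.
  then (~D | ~H) forces D = False.
  then (E | ~H) forces E = True.
  then (~E | ~H | ~Q | R) forces R = True.
  then (~P | ~R) forces P = False.
All clauses satisfied.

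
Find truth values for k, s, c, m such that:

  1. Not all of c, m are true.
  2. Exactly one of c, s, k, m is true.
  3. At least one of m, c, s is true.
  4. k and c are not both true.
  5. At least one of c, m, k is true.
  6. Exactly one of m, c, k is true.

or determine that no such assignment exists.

k = False, s = False, c = True, m = False

  (1) {c, m}: 1/2 true — not all ✓
  (2) {c, s, k, m}: 1 true — exactly one ✓
  (3) {m, c, s}: 1 true — at least one ✓
  (4) k=F, c=T — not both ✓
  (5) {c, m, k}: 1 true — at least one ✓
  (6) {m, c, k}: 1 true — exactly one ✓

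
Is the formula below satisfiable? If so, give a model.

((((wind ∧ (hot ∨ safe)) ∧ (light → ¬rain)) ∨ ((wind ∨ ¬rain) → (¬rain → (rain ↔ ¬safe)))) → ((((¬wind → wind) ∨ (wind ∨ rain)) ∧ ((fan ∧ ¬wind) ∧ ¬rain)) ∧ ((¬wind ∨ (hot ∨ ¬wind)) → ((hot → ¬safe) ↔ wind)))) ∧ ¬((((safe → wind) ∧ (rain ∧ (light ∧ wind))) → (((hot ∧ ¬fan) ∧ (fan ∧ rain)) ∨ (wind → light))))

The formula is unsatisfiable.

The conjunct ¬((((safe → wind) ∧ (rain ∧ (light ∧ wind))) → (((hot ∧ ¬fan) ∧ (fan ∧ rain)) ∨ (wind → light)))) is unsatisfiable on its own:
  light = True: this becomes ¬((((safe → wind) ∧ (rain ∧ wind)) → True)) = False.
  light = False: this becomes ¬((False → (((hot ∧ ¬fan) ∧ (fan ∧ rain)) ∨ ¬wind))) = False.
So the whole conjunction is unsatisfiable.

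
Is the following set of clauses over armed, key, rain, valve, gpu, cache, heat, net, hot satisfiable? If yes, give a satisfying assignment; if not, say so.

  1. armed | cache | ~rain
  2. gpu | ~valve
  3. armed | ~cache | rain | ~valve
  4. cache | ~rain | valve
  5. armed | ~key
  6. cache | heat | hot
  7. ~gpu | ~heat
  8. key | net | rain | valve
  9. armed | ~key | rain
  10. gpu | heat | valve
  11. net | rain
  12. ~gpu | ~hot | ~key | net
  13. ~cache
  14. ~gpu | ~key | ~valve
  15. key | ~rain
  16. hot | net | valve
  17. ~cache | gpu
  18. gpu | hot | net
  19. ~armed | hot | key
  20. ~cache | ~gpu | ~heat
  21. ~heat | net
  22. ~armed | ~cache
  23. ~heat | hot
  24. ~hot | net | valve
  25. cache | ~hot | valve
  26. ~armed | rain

armed: False, key: False, rain: False, valve: True, gpu: True, cache: False, heat: False, net: True, hot: True

Unit clause (~cache) forces cache = False.
Set armed = False.
  then (armed | cache | ~rain) forces rain = False.
  then (armed | ~key) forces key = False.
  then (net | rain) forces net = True.
Try valve = False:
  (cache | ~hot | valve) forces hot = False.
  (cache | heat | hot) forces heat = True.
  clause (~heat | hot) is falsified — backtrack.
So valve = True.
  then (gpu | ~valve) forces gpu = True.
  then (~gpu | ~heat) forces heat = False.
  then (cache | heat | hot) forces hot = True.
All clauses satisfied.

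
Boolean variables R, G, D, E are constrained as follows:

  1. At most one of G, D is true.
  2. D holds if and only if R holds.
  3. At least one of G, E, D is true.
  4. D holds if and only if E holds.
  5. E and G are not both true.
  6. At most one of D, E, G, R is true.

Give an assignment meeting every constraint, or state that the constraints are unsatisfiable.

R: False, G: True, D: False, E: False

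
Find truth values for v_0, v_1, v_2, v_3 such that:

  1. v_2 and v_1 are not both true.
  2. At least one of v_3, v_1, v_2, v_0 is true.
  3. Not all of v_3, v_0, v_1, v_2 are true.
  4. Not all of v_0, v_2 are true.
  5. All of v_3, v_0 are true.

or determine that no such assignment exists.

v_0 = True, v_1 = True, v_2 = False, v_3 = True

  (1) v_2=F, v_1=T — not both ✓
  (2) {v_3, v_1, v_2, v_0}: 3 true — at least one ✓
  (3) {v_3, v_0, v_1, v_2}: 3/4 true — not all ✓
  (4) {v_0, v_2}: 1/2 true — not all ✓
  (5) {v_3, v_0}: all 2 true ✓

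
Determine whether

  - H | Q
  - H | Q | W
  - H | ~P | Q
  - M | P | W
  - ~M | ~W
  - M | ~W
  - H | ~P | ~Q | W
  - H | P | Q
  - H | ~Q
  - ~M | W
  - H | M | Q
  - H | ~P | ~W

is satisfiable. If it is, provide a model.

Set H = True.
Set P = True.
Set Q = False.
Try M = True:
  (~M | ~W) forces W = False.
  clause (~M | W) is falsified — backtrack.
So M = False.
  then (M | ~W) forces W = False.
All clauses satisfied.

H=T; P=T; Q=F; M=F; W=F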